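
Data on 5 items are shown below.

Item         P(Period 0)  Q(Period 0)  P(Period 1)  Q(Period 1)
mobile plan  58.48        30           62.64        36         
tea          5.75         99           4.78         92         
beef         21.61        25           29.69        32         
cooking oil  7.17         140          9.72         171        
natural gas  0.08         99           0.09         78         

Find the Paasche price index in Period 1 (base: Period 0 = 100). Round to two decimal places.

116.58

Paasche price index uses current-period quantities as weights.
ΣP(Period 1)·Q(Period 1) = 62.64×36 + 4.78×92 + 29.69×32 + 9.72×171 + 0.09×78 = 2255.04 + 439.76 + 950.08 + 1662.12 + 7.02 = 5314.02
ΣP(Period 0)·Q(Period 1) = 58.48×36 + 5.75×92 + 21.61×32 + 7.17×171 + 0.08×78 = 2105.28 + 529 + 691.52 + 1226.07 + 6.24 = 4558.11
Index = 5314.02 / 4558.11 × 100 = 116.5838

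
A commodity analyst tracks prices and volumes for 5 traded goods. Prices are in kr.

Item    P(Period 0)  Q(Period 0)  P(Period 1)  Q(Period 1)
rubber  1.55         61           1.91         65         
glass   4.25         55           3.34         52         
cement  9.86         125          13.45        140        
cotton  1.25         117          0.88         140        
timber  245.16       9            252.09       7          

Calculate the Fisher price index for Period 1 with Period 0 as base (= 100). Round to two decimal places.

112.23

Laspeyres component (base-period weights):
ΣP(Period 1)Q(Period 0) = 1.91×61 + 3.34×55 + 13.45×125 + 0.88×117 + 252.09×9 = 116.51 + 183.7 + 1681.25 + 102.96 + 2268.81 = 4353.23
ΣP(Period 0)Q(Period 0) = 1.55×61 + 4.25×55 + 9.86×125 + 1.25×117 + 245.16×9 = 94.55 + 233.75 + 1232.5 + 146.25 + 2206.44 = 3913.49
L = 4353.23 / 3913.49 × 100 = 111.2365
Paasche component (current-period weights):
ΣP(Period 1)Q(Period 1) = 1.91×65 + 3.34×52 + 13.45×140 + 0.88×140 + 252.09×7 = 124.15 + 173.68 + 1883 + 123.2 + 1764.63 = 4068.66
ΣP(Period 0)Q(Period 1) = 1.55×65 + 4.25×52 + 9.86×140 + 1.25×140 + 245.16×7 = 100.75 + 221 + 1380.4 + 175 + 1716.12 = 3593.27
P = 4068.66 / 3593.27 × 100 = 113.2300
Fisher = √(L × P) = √(111.2365 × 113.2300) = 112.2288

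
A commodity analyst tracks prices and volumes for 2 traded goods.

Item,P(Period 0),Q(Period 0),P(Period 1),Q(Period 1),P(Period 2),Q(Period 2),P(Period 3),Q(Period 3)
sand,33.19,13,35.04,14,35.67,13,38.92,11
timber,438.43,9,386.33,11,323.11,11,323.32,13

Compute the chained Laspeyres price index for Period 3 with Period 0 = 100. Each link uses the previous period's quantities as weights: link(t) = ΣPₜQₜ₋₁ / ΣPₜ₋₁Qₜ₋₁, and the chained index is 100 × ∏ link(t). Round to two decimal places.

Link Period 0→Period 1:
ΣP(Period 1)Q(Period 0) = 35.04×13 + 386.33×9 = 455.52 + 3476.97 = 3932.49
ΣP(Period 0)Q(Period 0) = 33.19×13 + 438.43×9 = 431.47 + 3945.87 = 4377.34
link = 3932.49/4377.34 = 0.898374
Link Period 1→Period 2:
ΣP(Period 2)Q(Period 1) = 35.67×14 + 323.11×11 = 499.38 + 3554.21 = 4053.59
ΣP(Period 1)Q(Period 1) = 35.04×14 + 386.33×11 = 490.56 + 4249.63 = 4740.19
link = 4053.59/4740.19 = 0.855153
Link Period 2→Period 3:
ΣP(Period 3)Q(Period 2) = 38.92×13 + 323.32×11 = 505.96 + 3556.52 = 4062.48
ΣP(Period 2)Q(Period 2) = 35.67×13 + 323.11×11 = 463.71 + 3554.21 = 4017.92
link = 4062.48/4017.92 = 1.011090
Chained index = 100 × 0.898374 × 0.855153 × 1.011090 = 77.6768

77.68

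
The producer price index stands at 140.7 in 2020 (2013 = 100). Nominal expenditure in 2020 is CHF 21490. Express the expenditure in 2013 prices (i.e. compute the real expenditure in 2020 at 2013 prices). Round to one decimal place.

15273.6

Real = Nominal ÷ (Index/100) = 21490 ÷ (140.7/100)
     = 21490 ÷ 1.407 = 15273.6318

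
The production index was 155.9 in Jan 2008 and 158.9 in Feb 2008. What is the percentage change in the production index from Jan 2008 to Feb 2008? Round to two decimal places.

Change = (158.9 − 155.9) / 155.9 × 100
       = 3.0 / 155.9 × 100 = 1.9243%

1.92%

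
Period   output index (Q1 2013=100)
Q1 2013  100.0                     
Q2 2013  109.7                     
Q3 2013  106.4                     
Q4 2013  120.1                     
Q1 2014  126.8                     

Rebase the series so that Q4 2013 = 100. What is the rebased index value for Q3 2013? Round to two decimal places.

Rebased(Q3 2013) = 106.4 / 120.1 × 100 = 88.5928

88.59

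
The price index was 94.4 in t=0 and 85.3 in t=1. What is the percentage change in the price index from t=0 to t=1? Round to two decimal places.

Change = (85.3 − 94.4) / 94.4 × 100
       = -9.1 / 94.4 × 100 = -9.6398%

-9.64%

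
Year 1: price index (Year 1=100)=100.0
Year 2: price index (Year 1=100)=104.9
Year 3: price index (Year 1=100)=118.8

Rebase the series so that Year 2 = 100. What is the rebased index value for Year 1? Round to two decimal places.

95.33

Rebased(Year 1) = 100.0 / 104.9 × 100 = 95.3289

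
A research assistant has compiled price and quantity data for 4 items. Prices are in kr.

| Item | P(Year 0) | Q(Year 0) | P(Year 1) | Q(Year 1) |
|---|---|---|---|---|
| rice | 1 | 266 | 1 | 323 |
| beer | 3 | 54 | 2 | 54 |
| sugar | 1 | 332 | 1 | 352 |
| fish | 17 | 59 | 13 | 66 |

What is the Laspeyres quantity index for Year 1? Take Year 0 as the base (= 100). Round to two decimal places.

111.12

Laspeyres quantity index uses base-period prices as weights.
ΣP(Year 0)·Q(Year 1) = 1×323 + 3×54 + 1×352 + 17×66 = 323 + 162 + 352 + 1122 = 1959
ΣP(Year 0)·Q(Year 0) = 1×266 + 3×54 + 1×332 + 17×59 = 266 + 162 + 332 + 1003 = 1763
Index = 1959 / 1763 × 100 = 111.1174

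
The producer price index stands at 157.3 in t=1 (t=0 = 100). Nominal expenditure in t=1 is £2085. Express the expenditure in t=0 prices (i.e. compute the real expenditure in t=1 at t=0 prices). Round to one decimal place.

1325.5

Real = Nominal ÷ (Index/100) = 2085 ÷ (157.3/100)
     = 2085 ÷ 1.573 = 1325.4927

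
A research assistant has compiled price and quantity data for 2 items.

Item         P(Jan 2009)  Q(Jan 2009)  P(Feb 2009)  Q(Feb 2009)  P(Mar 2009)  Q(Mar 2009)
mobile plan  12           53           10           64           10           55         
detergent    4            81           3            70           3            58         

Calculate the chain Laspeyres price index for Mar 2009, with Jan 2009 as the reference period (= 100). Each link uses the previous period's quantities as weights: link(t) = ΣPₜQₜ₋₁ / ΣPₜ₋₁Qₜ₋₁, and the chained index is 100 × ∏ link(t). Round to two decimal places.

80.52

Link Jan 2009→Feb 2009:
ΣP(Feb 2009)Q(Jan 2009) = 10×53 + 3×81 = 530 + 243 = 773
ΣP(Jan 2009)Q(Jan 2009) = 12×53 + 4×81 = 636 + 324 = 960
link = 773/960 = 0.805208
Link Feb 2009→Mar 2009:
ΣP(Mar 2009)Q(Feb 2009) = 10×64 + 3×70 = 640 + 210 = 850
ΣP(Feb 2009)Q(Feb 2009) = 10×64 + 3×70 = 640 + 210 = 850
link = 850/850 = 1.000000
Chained index = 100 × 0.805208 × 1.000000 = 80.5208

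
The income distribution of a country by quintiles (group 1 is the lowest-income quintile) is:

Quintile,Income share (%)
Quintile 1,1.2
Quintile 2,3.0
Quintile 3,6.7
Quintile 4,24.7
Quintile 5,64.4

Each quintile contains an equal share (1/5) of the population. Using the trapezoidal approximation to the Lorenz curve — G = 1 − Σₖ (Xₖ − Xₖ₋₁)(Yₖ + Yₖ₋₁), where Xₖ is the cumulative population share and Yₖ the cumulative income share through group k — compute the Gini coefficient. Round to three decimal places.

Cumulative income shares Yₖ: 0.0120, 0.0420, 0.1090, 0.3560, 1.0000
Σ (Xₖ−Xₖ₋₁)(Yₖ+Yₖ₋₁) = (1/5)(0.0120+0.0000) + (1/5)(0.0420+0.0120) + (1/5)(0.1090+0.0420) + (1/5)(0.3560+0.1090) + (1/5)(1.0000+0.3560)
  = 0.0024 + 0.0108 + 0.0302 + 0.0930 + 0.2712 = 0.4076
G = 1 − 0.4076 = 0.5924

0.592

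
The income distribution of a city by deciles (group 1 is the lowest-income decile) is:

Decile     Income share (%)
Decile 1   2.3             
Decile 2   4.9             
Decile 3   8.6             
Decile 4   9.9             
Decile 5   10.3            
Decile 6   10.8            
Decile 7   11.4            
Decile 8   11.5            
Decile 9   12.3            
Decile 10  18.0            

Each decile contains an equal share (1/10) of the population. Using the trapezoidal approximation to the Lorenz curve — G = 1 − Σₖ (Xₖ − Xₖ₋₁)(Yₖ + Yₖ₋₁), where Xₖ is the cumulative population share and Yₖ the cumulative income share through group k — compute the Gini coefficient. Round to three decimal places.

0.213

Cumulative income shares Yₖ: 0.0230, 0.0720, 0.1580, 0.2570, 0.3600, 0.4680, 0.5820, 0.6970, 0.8200, 1.0000
Σ (Xₖ−Xₖ₋₁)(Yₖ+Yₖ₋₁) = (1/10)(0.0230+0.0000) + (1/10)(0.0720+0.0230) + (1/10)(0.1580+0.0720) + (1/10)(0.2570+0.1580) + (1/10)(0.3600+0.2570) + (1/10)(0.4680+0.3600) + (1/10)(0.5820+0.4680) + (1/10)(0.6970+0.5820) + (1/10)(0.8200+0.6970) + (1/10)(1.0000+0.8200)
  = 0.0023 + 0.0095 + 0.0230 + 0.0415 + 0.0617 + 0.0828 + 0.1050 + 0.1279 + 0.1517 + 0.1820 = 0.7874
G = 1 − 0.7874 = 0.2126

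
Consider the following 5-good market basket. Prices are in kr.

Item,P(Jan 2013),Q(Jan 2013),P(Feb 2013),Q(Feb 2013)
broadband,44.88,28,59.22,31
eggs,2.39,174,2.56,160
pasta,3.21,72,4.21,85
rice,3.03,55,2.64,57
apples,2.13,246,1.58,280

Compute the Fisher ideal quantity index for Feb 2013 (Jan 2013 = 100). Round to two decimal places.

Laspeyres component (base-period weights):
ΣP(Jan 2013)Q(Feb 2013) = 44.88×31 + 2.39×160 + 3.21×85 + 3.03×57 + 2.13×280 = 1391.28 + 382.4 + 272.85 + 172.71 + 596.4 = 2815.64
ΣP(Jan 2013)Q(Jan 2013) = 44.88×28 + 2.39×174 + 3.21×72 + 3.03×55 + 2.13×246 = 1256.64 + 415.86 + 231.12 + 166.65 + 523.98 = 2594.25
L = 2815.64 / 2594.25 × 100 = 108.5339
Paasche component (current-period weights):
ΣP(Feb 2013)Q(Feb 2013) = 59.22×31 + 2.56×160 + 4.21×85 + 2.64×57 + 1.58×280 = 1835.82 + 409.6 + 357.85 + 150.48 + 442.4 = 3196.15
ΣP(Feb 2013)Q(Jan 2013) = 59.22×28 + 2.56×174 + 4.21×72 + 2.64×55 + 1.58×246 = 1658.16 + 445.44 + 303.12 + 145.2 + 388.68 = 2940.6
P = 3196.15 / 2940.6 × 100 = 108.6904
Fisher = √(L × P) = √(108.5339 × 108.6904) = 108.6121

108.61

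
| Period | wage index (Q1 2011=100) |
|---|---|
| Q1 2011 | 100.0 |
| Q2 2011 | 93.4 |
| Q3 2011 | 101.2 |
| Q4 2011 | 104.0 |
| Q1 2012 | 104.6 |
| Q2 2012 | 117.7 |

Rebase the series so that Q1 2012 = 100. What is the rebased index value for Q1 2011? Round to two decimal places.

Rebased(Q1 2011) = 100.0 / 104.6 × 100 = 95.6023

95.60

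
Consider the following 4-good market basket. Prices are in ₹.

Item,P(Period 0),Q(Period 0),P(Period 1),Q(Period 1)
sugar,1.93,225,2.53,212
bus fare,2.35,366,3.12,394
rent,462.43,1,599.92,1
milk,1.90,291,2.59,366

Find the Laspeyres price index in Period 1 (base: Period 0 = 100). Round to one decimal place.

Laspeyres price index uses base-period quantities as weights.
ΣP(Period 1)·Q(Period 0) = 2.53×225 + 3.12×366 + 599.92×1 + 2.59×291 = 569.25 + 1141.92 + 599.92 + 753.69 = 3064.78
ΣP(Period 0)·Q(Period 0) = 1.93×225 + 2.35×366 + 462.43×1 + 1.90×291 = 434.25 + 860.1 + 462.43 + 552.9 = 2309.68
Index = 3064.78 / 2309.68 × 100 = 132.6928

132.7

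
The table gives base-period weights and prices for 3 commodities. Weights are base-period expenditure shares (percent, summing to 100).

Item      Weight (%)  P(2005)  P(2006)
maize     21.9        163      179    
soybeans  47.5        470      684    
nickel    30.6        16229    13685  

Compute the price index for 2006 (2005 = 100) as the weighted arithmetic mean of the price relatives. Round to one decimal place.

119.0

maize: 21.9 × (179/163) = 21.9 × 1.098160 = 24.0497
soybeans: 47.5 × (684/470) = 47.5 × 1.455319 = 69.1277
nickel: 30.6 × (13685/16229) = 30.6 × 0.843244 = 25.8033
Index = Σ wᵢ·(p₁ᵢ/p₀ᵢ) = 24.0497 + 69.1277 + 25.8033 = 118.9806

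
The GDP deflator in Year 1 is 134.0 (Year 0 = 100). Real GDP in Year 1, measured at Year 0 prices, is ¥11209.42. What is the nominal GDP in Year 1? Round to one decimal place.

15020.6

Nominal = Real × (Index/100) = 11209.42 × (134.0/100)
        = 11209.42 × 1.340 = 15020.6228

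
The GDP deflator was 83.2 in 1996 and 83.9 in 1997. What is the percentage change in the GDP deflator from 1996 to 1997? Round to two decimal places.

0.84%

Change = (83.9 − 83.2) / 83.2 × 100
       = 0.7 / 83.2 × 100 = 0.8413%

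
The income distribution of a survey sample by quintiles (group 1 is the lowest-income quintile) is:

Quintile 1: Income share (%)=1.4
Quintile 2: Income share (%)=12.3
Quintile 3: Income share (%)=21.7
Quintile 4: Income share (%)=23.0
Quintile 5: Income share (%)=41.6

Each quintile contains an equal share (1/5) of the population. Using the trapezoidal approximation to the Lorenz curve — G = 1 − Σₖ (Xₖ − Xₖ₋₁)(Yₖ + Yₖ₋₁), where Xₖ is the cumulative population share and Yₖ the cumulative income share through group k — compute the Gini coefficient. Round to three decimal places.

0.364

Cumulative income shares Yₖ: 0.0140, 0.1370, 0.3540, 0.5840, 1.0000
Σ (Xₖ−Xₖ₋₁)(Yₖ+Yₖ₋₁) = (1/5)(0.0140+0.0000) + (1/5)(0.1370+0.0140) + (1/5)(0.3540+0.1370) + (1/5)(0.5840+0.3540) + (1/5)(1.0000+0.5840)
  = 0.0028 + 0.0302 + 0.0982 + 0.1876 + 0.3168 = 0.6356
G = 1 − 0.6356 = 0.3644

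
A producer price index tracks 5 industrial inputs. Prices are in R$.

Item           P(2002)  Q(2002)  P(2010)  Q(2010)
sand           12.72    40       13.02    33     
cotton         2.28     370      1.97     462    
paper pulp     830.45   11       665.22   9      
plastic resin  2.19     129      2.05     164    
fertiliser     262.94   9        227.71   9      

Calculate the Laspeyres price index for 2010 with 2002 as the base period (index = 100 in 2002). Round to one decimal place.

82.8

Laspeyres price index uses base-period quantities as weights.
ΣP(2010)·Q(2002) = 13.02×40 + 1.97×370 + 665.22×11 + 2.05×129 + 227.71×9 = 520.8 + 728.9 + 7317.42 + 264.45 + 2049.39 = 10880.96
ΣP(2002)·Q(2002) = 12.72×40 + 2.28×370 + 830.45×11 + 2.19×129 + 262.94×9 = 508.8 + 843.6 + 9134.95 + 282.51 + 2366.46 = 13136.32
Index = 10880.96 / 13136.32 × 100 = 82.8311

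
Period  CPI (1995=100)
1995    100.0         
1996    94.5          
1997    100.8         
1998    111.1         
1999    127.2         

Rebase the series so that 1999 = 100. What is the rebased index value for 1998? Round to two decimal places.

Rebased(1998) = 111.1 / 127.2 × 100 = 87.3428

87.34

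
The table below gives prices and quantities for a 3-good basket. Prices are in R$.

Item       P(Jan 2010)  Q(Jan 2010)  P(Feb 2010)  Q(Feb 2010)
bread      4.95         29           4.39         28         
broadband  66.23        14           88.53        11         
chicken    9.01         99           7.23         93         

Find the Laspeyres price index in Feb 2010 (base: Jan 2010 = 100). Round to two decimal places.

106.10

Laspeyres price index uses base-period quantities as weights.
ΣP(Feb 2010)·Q(Jan 2010) = 4.39×29 + 88.53×14 + 7.23×99 = 127.31 + 1239.42 + 715.77 = 2082.5
ΣP(Jan 2010)·Q(Jan 2010) = 4.95×29 + 66.23×14 + 9.01×99 = 143.55 + 927.22 + 891.99 = 1962.76
Index = 2082.5 / 1962.76 × 100 = 106.1006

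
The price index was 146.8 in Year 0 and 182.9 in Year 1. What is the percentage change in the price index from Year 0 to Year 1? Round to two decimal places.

24.59%

Change = (182.9 − 146.8) / 146.8 × 100
       = 36.1 / 146.8 × 100 = 24.5913%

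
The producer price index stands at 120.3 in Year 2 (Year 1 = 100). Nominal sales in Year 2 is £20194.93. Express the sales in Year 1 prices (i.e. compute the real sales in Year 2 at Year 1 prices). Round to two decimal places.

Real = Nominal ÷ (Index/100) = 20194.93 ÷ (120.3/100)
     = 20194.93 ÷ 1.203 = 16787.1405

16787.14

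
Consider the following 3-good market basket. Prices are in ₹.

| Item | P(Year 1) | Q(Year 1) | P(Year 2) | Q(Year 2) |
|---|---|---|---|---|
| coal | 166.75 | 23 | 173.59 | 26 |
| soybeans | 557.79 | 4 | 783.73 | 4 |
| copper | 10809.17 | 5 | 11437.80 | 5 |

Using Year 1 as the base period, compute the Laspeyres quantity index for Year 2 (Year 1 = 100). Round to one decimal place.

Laspeyres quantity index uses base-period prices as weights.
ΣP(Year 1)·Q(Year 2) = 166.75×26 + 557.79×4 + 10809.17×5 = 4335.5 + 2231.16 + 54045.85 = 60612.51
ΣP(Year 1)·Q(Year 1) = 166.75×23 + 557.79×4 + 10809.17×5 = 3835.25 + 2231.16 + 54045.85 = 60112.26
Index = 60612.51 / 60112.26 × 100 = 100.8322

100.8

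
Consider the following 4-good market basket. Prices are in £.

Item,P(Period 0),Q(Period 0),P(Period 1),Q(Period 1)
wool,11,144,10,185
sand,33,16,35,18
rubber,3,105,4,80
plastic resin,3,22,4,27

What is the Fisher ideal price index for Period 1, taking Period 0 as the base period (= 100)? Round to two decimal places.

Laspeyres component (base-period weights):
ΣP(Period 1)Q(Period 0) = 10×144 + 35×16 + 4×105 + 4×22 = 1440 + 560 + 420 + 88 = 2508
ΣP(Period 0)Q(Period 0) = 11×144 + 33×16 + 3×105 + 3×22 = 1584 + 528 + 315 + 66 = 2493
L = 2508 / 2493 × 100 = 100.6017
Paasche component (current-period weights):
ΣP(Period 1)Q(Period 1) = 10×185 + 35×18 + 4×80 + 4×27 = 1850 + 630 + 320 + 108 = 2908
ΣP(Period 0)Q(Period 1) = 11×185 + 33×18 + 3×80 + 3×27 = 2035 + 594 + 240 + 81 = 2950
P = 2908 / 2950 × 100 = 98.5763
Fisher = √(L × P) = √(100.6017 × 98.5763) = 99.5838

99.58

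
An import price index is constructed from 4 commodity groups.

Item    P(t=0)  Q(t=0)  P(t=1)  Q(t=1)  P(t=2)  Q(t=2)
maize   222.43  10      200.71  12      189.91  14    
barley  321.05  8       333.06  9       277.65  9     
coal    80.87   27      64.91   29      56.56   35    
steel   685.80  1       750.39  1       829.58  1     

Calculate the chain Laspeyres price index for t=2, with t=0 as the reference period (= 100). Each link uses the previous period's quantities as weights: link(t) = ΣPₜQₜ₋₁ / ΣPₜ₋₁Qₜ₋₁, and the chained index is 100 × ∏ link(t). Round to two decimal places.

Link t=0→t=1:
ΣP(t=1)Q(t=0) = 200.71×10 + 333.06×8 + 64.91×27 + 750.39×1 = 2007.1 + 2664.48 + 1752.57 + 750.39 = 7174.54
ΣP(t=0)Q(t=0) = 222.43×10 + 321.05×8 + 80.87×27 + 685.80×1 = 2224.3 + 2568.4 + 2183.49 + 685.8 = 7661.99
link = 7174.54/7661.99 = 0.936381
Link t=1→t=2:
ΣP(t=2)Q(t=1) = 189.91×12 + 277.65×9 + 56.56×29 + 829.58×1 = 2278.92 + 2498.85 + 1640.24 + 829.58 = 7247.59
ΣP(t=1)Q(t=1) = 200.71×12 + 333.06×9 + 64.91×29 + 750.39×1 = 2408.52 + 2997.54 + 1882.39 + 750.39 = 8038.84
link = 7247.59/8038.84 = 0.901572
Chained index = 100 × 0.936381 × 0.901572 = 84.4214

84.42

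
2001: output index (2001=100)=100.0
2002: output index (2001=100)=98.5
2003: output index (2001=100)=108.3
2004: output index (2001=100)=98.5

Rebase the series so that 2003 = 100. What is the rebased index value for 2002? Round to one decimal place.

91.0

Rebased(2002) = 98.5 / 108.3 × 100 = 90.9511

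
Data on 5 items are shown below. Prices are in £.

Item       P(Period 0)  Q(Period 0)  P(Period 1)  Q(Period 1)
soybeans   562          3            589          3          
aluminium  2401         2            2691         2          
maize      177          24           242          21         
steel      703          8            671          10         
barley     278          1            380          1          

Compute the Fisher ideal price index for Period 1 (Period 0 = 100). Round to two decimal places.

Laspeyres component (base-period weights):
ΣP(Period 1)Q(Period 0) = 589×3 + 2691×2 + 242×24 + 671×8 + 380×1 = 1767 + 5382 + 5808 + 5368 + 380 = 18705
ΣP(Period 0)Q(Period 0) = 562×3 + 2401×2 + 177×24 + 703×8 + 278×1 = 1686 + 4802 + 4248 + 5624 + 278 = 16638
L = 18705 / 16638 × 100 = 112.4234
Paasche component (current-period weights):
ΣP(Period 1)Q(Period 1) = 589×3 + 2691×2 + 242×21 + 671×10 + 380×1 = 1767 + 5382 + 5082 + 6710 + 380 = 19321
ΣP(Period 0)Q(Period 1) = 562×3 + 2401×2 + 177×21 + 703×10 + 278×1 = 1686 + 4802 + 3717 + 7030 + 278 = 17513
P = 19321 / 17513 × 100 = 110.3238
Fisher = √(L × P) = √(112.4234 × 110.3238) = 111.3686

111.37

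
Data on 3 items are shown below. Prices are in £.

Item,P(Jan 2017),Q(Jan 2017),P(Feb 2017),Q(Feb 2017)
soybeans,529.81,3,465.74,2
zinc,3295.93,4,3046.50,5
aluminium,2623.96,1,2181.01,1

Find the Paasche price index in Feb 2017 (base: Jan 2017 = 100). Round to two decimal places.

90.98

Paasche price index uses current-period quantities as weights.
ΣP(Feb 2017)·Q(Feb 2017) = 465.74×2 + 3046.50×5 + 2181.01×1 = 931.48 + 15232.5 + 2181.01 = 18344.99
ΣP(Jan 2017)·Q(Feb 2017) = 529.81×2 + 3295.93×5 + 2623.96×1 = 1059.62 + 16479.65 + 2623.96 = 20163.23
Index = 18344.99 / 20163.23 × 100 = 90.9824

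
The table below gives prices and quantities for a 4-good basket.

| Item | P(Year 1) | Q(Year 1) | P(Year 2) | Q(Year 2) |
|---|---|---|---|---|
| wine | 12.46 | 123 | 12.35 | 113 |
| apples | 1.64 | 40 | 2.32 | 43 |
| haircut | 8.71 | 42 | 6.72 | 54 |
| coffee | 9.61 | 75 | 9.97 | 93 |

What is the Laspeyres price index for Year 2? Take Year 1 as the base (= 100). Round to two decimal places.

Laspeyres price index uses base-period quantities as weights.
ΣP(Year 2)·Q(Year 1) = 12.35×123 + 2.32×40 + 6.72×42 + 9.97×75 = 1519.05 + 92.8 + 282.24 + 747.75 = 2641.84
ΣP(Year 1)·Q(Year 1) = 12.46×123 + 1.64×40 + 8.71×42 + 9.61×75 = 1532.58 + 65.6 + 365.82 + 720.75 = 2684.75
Index = 2641.84 / 2684.75 × 100 = 98.4017

98.40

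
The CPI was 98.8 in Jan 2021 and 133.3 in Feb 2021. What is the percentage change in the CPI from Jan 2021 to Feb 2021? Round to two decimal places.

Change = (133.3 − 98.8) / 98.8 × 100
       = 34.5 / 98.8 × 100 = 34.9190%

34.92%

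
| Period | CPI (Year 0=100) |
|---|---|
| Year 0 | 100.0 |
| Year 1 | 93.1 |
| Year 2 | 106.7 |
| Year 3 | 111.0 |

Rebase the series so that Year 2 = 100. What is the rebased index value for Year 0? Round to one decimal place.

93.7

Rebased(Year 0) = 100.0 / 106.7 × 100 = 93.7207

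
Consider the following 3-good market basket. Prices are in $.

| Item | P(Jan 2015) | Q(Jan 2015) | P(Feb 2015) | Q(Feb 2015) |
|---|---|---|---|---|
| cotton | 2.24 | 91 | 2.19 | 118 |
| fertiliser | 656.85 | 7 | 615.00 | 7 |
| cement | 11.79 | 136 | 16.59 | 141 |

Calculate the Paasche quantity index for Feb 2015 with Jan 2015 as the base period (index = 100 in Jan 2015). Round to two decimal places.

Paasche quantity index uses current-period prices as weights.
ΣP(Feb 2015)·Q(Feb 2015) = 2.19×118 + 615.00×7 + 16.59×141 = 258.42 + 4305 + 2339.19 = 6902.61
ΣP(Feb 2015)·Q(Jan 2015) = 2.19×91 + 615.00×7 + 16.59×136 = 199.29 + 4305 + 2256.24 = 6760.53
Index = 6902.61 / 6760.53 × 100 = 102.1016

102.10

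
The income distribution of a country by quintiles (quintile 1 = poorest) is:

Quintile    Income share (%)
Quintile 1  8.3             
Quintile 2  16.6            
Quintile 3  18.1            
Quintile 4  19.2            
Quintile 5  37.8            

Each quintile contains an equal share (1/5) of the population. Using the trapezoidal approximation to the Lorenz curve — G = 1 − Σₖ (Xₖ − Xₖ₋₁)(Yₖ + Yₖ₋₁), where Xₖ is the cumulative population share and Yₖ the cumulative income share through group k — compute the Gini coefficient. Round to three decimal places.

Cumulative income shares Yₖ: 0.0830, 0.2490, 0.4300, 0.6220, 1.0000
Σ (Xₖ−Xₖ₋₁)(Yₖ+Yₖ₋₁) = (1/5)(0.0830+0.0000) + (1/5)(0.2490+0.0830) + (1/5)(0.4300+0.2490) + (1/5)(0.6220+0.4300) + (1/5)(1.0000+0.6220)
  = 0.0166 + 0.0664 + 0.1358 + 0.2104 + 0.3244 = 0.7536
G = 1 − 0.7536 = 0.2464

0.246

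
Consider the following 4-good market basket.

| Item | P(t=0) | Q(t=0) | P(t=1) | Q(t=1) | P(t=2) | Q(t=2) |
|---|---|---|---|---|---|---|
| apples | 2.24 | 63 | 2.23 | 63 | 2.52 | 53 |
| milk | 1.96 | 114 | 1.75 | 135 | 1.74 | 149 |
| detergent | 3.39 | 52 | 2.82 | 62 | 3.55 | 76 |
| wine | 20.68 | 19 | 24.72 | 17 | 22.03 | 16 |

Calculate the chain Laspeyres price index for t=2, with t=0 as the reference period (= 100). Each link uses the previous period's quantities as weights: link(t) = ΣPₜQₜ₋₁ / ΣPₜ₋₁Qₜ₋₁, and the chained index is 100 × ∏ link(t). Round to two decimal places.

Link t=0→t=1:
ΣP(t=1)Q(t=0) = 2.23×63 + 1.75×114 + 2.82×52 + 24.72×19 = 140.49 + 199.5 + 146.64 + 469.68 = 956.31
ΣP(t=0)Q(t=0) = 2.24×63 + 1.96×114 + 3.39×52 + 20.68×19 = 141.12 + 223.44 + 176.28 + 392.92 = 933.76
link = 956.31/933.76 = 1.024150
Link t=1→t=2:
ΣP(t=2)Q(t=1) = 2.52×63 + 1.74×135 + 3.55×62 + 22.03×17 = 158.76 + 234.9 + 220.1 + 374.51 = 988.27
ΣP(t=1)Q(t=1) = 2.23×63 + 1.75×135 + 2.82×62 + 24.72×17 = 140.49 + 236.25 + 174.84 + 420.24 = 971.82
link = 988.27/971.82 = 1.016927
Chained index = 100 × 1.024150 × 1.016927 = 104.1485

104.15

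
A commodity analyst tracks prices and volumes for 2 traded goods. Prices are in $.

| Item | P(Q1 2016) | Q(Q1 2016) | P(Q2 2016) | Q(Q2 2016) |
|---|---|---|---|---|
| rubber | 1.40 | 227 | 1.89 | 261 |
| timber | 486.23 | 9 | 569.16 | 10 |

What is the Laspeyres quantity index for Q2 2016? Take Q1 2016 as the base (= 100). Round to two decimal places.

Laspeyres quantity index uses base-period prices as weights.
ΣP(Q1 2016)·Q(Q2 2016) = 1.40×261 + 486.23×10 = 365.4 + 4862.3 = 5227.7
ΣP(Q1 2016)·Q(Q1 2016) = 1.40×227 + 486.23×9 = 317.8 + 4376.07 = 4693.87
Index = 5227.7 / 4693.87 × 100 = 111.3729

111.37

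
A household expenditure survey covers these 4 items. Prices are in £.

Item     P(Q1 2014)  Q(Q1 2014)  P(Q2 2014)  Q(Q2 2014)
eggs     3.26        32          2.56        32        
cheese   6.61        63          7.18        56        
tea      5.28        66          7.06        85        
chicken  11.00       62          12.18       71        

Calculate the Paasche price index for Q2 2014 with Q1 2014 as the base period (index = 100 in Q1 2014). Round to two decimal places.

Paasche price index uses current-period quantities as weights.
ΣP(Q2 2014)·Q(Q2 2014) = 2.56×32 + 7.18×56 + 7.06×85 + 12.18×71 = 81.92 + 402.08 + 600.1 + 864.78 = 1948.88
ΣP(Q1 2014)·Q(Q2 2014) = 3.26×32 + 6.61×56 + 5.28×85 + 11.00×71 = 104.32 + 370.16 + 448.8 + 781 = 1704.28
Index = 1948.88 / 1704.28 × 100 = 114.3521

114.35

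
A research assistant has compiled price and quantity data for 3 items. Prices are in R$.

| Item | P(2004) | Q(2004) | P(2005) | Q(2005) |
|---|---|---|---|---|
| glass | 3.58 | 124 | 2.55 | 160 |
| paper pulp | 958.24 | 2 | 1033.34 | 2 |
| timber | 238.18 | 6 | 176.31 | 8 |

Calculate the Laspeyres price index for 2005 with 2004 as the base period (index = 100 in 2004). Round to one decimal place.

Laspeyres price index uses base-period quantities as weights.
ΣP(2005)·Q(2004) = 2.55×124 + 1033.34×2 + 176.31×6 = 316.2 + 2066.68 + 1057.86 = 3440.74
ΣP(2004)·Q(2004) = 3.58×124 + 958.24×2 + 238.18×6 = 443.92 + 1916.48 + 1429.08 = 3789.48
Index = 3440.74 / 3789.48 × 100 = 90.7972

90.8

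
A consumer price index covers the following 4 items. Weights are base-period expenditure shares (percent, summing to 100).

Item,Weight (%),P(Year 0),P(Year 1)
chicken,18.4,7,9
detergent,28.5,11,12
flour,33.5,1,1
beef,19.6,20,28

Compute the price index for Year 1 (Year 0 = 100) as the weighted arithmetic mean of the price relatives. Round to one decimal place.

115.7

chicken: 18.4 × (9/7) = 18.4 × 1.285714 = 23.6571
detergent: 28.5 × (12/11) = 28.5 × 1.090909 = 31.0909
flour: 33.5 × (1/1) = 33.5 × 1.000000 = 33.5000
beef: 19.6 × (28/20) = 19.6 × 1.400000 = 27.4400
Index = Σ wᵢ·(p₁ᵢ/p₀ᵢ) = 23.6571 + 31.0909 + 33.5000 + 27.4400 = 115.6881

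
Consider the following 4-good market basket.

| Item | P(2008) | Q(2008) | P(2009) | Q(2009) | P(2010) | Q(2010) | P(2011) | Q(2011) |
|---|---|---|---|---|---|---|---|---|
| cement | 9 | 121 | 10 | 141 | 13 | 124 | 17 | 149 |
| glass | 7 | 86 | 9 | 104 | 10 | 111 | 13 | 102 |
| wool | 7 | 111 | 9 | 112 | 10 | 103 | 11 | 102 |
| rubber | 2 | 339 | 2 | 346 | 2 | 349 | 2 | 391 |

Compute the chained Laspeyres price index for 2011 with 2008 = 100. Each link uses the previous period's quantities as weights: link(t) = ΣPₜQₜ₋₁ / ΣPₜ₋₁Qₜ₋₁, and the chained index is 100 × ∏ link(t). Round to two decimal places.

Link 2008→2009:
ΣP(2009)Q(2008) = 10×121 + 9×86 + 9×111 + 2×339 = 1210 + 774 + 999 + 678 = 3661
ΣP(2008)Q(2008) = 9×121 + 7×86 + 7×111 + 2×339 = 1089 + 602 + 777 + 678 = 3146
link = 3661/3146 = 1.163700
Link 2009→2010:
ΣP(2010)Q(2009) = 13×141 + 10×104 + 10×112 + 2×346 = 1833 + 1040 + 1120 + 692 = 4685
ΣP(2009)Q(2009) = 10×141 + 9×104 + 9×112 + 2×346 = 1410 + 936 + 1008 + 692 = 4046
link = 4685/4046 = 1.157934
Link 2010→2011:
ΣP(2011)Q(2010) = 17×124 + 13×111 + 11×103 + 2×349 = 2108 + 1443 + 1133 + 698 = 5382
ΣP(2010)Q(2010) = 13×124 + 10×111 + 10×103 + 2×349 = 1612 + 1110 + 1030 + 698 = 4450
link = 5382/4450 = 1.209438
Chained index = 100 × 1.163700 × 1.157934 × 1.209438 = 162.9703

162.97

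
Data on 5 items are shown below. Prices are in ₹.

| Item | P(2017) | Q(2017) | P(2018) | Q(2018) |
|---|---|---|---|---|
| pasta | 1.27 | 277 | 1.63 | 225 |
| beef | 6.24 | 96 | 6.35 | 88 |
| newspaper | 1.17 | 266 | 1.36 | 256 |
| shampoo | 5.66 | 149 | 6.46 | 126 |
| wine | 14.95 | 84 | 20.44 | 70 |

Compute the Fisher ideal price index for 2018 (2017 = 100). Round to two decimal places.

121.81

Laspeyres component (base-period weights):
ΣP(2018)Q(2017) = 1.63×277 + 6.35×96 + 1.36×266 + 6.46×149 + 20.44×84 = 451.51 + 609.6 + 361.76 + 962.54 + 1716.96 = 4102.37
ΣP(2017)Q(2017) = 1.27×277 + 6.24×96 + 1.17×266 + 5.66×149 + 14.95×84 = 351.79 + 599.04 + 311.22 + 843.34 + 1255.8 = 3361.19
L = 4102.37 / 3361.19 × 100 = 122.0511
Paasche component (current-period weights):
ΣP(2018)Q(2018) = 1.63×225 + 6.35×88 + 1.36×256 + 6.46×126 + 20.44×70 = 366.75 + 558.8 + 348.16 + 813.96 + 1430.8 = 3518.47
ΣP(2017)Q(2018) = 1.27×225 + 6.24×88 + 1.17×256 + 5.66×126 + 14.95×70 = 285.75 + 549.12 + 299.52 + 713.16 + 1046.5 = 2894.05
P = 3518.47 / 2894.05 × 100 = 121.5760
Fisher = √(L × P) = √(122.0511 × 121.5760) = 121.8133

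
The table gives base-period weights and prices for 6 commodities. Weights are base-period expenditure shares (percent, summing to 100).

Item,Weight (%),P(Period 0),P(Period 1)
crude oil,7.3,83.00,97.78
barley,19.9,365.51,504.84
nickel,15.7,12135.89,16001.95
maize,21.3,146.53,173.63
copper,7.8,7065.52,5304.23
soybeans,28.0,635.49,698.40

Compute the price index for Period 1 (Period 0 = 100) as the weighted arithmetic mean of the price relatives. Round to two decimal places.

118.65

crude oil: 7.3 × (97.78/83.00) = 7.3 × 1.178072 = 8.5999
barley: 19.9 × (504.84/365.51) = 19.9 × 1.381193 = 27.4857
nickel: 15.7 × (16001.95/12135.89) = 15.7 × 1.318564 = 20.7015
maize: 21.3 × (173.63/146.53) = 21.3 × 1.184945 = 25.2393
copper: 7.8 × (5304.23/7065.52) = 7.8 × 0.750720 = 5.8556
soybeans: 28.0 × (698.40/635.49) = 28.0 × 1.098994 = 30.7718
Index = Σ wᵢ·(p₁ᵢ/p₀ᵢ) = 8.5999 + 27.4857 + 20.7015 + 25.2393 + 5.8556 + 30.7718 = 118.6539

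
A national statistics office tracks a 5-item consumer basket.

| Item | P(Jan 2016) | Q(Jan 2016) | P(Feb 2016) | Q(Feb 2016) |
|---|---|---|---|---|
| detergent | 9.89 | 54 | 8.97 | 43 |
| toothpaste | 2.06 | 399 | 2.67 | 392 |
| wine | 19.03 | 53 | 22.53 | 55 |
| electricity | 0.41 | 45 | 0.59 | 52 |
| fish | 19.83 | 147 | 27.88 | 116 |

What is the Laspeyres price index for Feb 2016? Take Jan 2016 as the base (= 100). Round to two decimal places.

129.65

Laspeyres price index uses base-period quantities as weights.
ΣP(Feb 2016)·Q(Jan 2016) = 8.97×54 + 2.67×399 + 22.53×53 + 0.59×45 + 27.88×147 = 484.38 + 1065.33 + 1194.09 + 26.55 + 4098.36 = 6868.71
ΣP(Jan 2016)·Q(Jan 2016) = 9.89×54 + 2.06×399 + 19.03×53 + 0.41×45 + 19.83×147 = 534.06 + 821.94 + 1008.59 + 18.45 + 2915.01 = 5298.05
Index = 6868.71 / 5298.05 × 100 = 129.6460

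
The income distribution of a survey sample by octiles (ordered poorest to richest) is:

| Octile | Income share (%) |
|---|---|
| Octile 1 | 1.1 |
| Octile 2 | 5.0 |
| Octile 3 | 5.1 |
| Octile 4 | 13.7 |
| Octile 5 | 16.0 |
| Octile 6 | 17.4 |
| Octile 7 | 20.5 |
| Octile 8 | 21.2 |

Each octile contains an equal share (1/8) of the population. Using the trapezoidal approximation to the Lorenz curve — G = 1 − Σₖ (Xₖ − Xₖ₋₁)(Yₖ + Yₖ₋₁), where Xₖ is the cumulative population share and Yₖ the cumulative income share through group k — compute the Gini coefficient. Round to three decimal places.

Cumulative income shares Yₖ: 0.0110, 0.0610, 0.1120, 0.2490, 0.4090, 0.5830, 0.7880, 1.0000
Σ (Xₖ−Xₖ₋₁)(Yₖ+Yₖ₋₁) = (1/8)(0.0110+0.0000) + (1/8)(0.0610+0.0110) + (1/8)(0.1120+0.0610) + (1/8)(0.2490+0.1120) + (1/8)(0.4090+0.2490) + (1/8)(0.5830+0.4090) + (1/8)(0.7880+0.5830) + (1/8)(1.0000+0.7880)
  = 0.0014 + 0.0090 + 0.0216 + 0.0451 + 0.0823 + 0.1240 + 0.1714 + 0.2235 = 0.6783
G = 1 − 0.6783 = 0.3217

0.322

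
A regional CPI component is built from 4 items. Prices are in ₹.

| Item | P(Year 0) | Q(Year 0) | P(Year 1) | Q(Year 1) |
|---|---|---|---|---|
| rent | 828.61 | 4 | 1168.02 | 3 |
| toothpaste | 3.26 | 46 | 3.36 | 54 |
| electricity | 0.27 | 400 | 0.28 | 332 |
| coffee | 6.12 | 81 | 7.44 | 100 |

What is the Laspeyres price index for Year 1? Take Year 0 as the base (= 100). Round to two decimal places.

136.21

Laspeyres price index uses base-period quantities as weights.
ΣP(Year 1)·Q(Year 0) = 1168.02×4 + 3.36×46 + 0.28×400 + 7.44×81 = 4672.08 + 154.56 + 112 + 602.64 = 5541.28
ΣP(Year 0)·Q(Year 0) = 828.61×4 + 3.26×46 + 0.27×400 + 6.12×81 = 3314.44 + 149.96 + 108 + 495.72 = 4068.12
Index = 5541.28 / 4068.12 × 100 = 136.2123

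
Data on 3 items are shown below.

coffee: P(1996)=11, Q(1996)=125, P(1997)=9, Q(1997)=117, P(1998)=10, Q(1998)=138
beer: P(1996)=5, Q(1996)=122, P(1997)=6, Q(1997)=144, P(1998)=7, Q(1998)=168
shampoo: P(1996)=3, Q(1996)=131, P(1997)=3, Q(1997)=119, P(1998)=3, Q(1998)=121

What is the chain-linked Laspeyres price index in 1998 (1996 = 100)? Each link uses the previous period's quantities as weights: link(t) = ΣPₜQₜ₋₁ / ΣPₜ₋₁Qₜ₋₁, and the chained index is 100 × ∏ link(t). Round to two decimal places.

105.48

Link 1996→1997:
ΣP(1997)Q(1996) = 9×125 + 6×122 + 3×131 = 1125 + 732 + 393 = 2250
ΣP(1996)Q(1996) = 11×125 + 5×122 + 3×131 = 1375 + 610 + 393 = 2378
link = 2250/2378 = 0.946173
Link 1997→1998:
ΣP(1998)Q(1997) = 10×117 + 7×144 + 3×119 = 1170 + 1008 + 357 = 2535
ΣP(1997)Q(1997) = 9×117 + 6×144 + 3×119 = 1053 + 864 + 357 = 2274
link = 2535/2274 = 1.114776
Chained index = 100 × 0.946173 × 1.114776 = 105.4771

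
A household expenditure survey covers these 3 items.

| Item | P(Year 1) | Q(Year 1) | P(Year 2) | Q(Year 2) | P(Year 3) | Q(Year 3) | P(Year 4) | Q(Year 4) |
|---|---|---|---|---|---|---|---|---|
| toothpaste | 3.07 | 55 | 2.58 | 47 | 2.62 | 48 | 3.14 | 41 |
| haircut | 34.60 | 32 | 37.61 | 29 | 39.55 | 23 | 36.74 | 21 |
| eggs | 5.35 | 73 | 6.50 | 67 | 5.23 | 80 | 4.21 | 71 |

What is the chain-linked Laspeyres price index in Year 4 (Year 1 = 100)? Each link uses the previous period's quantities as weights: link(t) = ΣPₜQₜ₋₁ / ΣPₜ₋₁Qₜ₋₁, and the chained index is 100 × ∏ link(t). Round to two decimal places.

98.45

Link Year 1→Year 2:
ΣP(Year 2)Q(Year 1) = 2.58×55 + 37.61×32 + 6.50×73 = 141.9 + 1203.52 + 474.5 = 1819.92
ΣP(Year 1)Q(Year 1) = 3.07×55 + 34.60×32 + 5.35×73 = 168.85 + 1107.2 + 390.55 = 1666.6
link = 1819.92/1666.6 = 1.091996
Link Year 2→Year 3:
ΣP(Year 3)Q(Year 2) = 2.62×47 + 39.55×29 + 5.23×67 = 123.14 + 1146.95 + 350.41 = 1620.5
ΣP(Year 2)Q(Year 2) = 2.58×47 + 37.61×29 + 6.50×67 = 121.26 + 1090.69 + 435.5 = 1647.45
link = 1620.5/1647.45 = 0.983641
Link Year 3→Year 4:
ΣP(Year 4)Q(Year 3) = 3.14×48 + 36.74×23 + 4.21×80 = 150.72 + 845.02 + 336.8 = 1332.54
ΣP(Year 3)Q(Year 3) = 2.62×48 + 39.55×23 + 5.23×80 = 125.76 + 909.65 + 418.4 = 1453.81
link = 1332.54/1453.81 = 0.916585
Chained index = 100 × 1.091996 × 0.983641 × 0.916585 = 98.4533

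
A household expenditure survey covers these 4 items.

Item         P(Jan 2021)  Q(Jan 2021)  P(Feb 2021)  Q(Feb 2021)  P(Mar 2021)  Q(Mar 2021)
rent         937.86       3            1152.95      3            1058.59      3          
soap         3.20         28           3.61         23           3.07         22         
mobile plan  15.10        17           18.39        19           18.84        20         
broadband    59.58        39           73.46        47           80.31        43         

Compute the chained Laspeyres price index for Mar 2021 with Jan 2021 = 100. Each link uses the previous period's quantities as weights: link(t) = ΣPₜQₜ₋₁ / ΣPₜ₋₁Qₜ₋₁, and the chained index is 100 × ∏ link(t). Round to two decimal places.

Link Jan 2021→Feb 2021:
ΣP(Feb 2021)Q(Jan 2021) = 1152.95×3 + 3.61×28 + 18.39×17 + 73.46×39 = 3458.85 + 101.08 + 312.63 + 2864.94 = 6737.5
ΣP(Jan 2021)Q(Jan 2021) = 937.86×3 + 3.20×28 + 15.10×17 + 59.58×39 = 2813.58 + 89.6 + 256.7 + 2323.62 = 5483.5
link = 6737.5/5483.5 = 1.228686
Link Feb 2021→Mar 2021:
ΣP(Mar 2021)Q(Feb 2021) = 1058.59×3 + 3.07×23 + 18.84×19 + 80.31×47 = 3175.77 + 70.61 + 357.96 + 3774.57 = 7378.91
ΣP(Feb 2021)Q(Feb 2021) = 1152.95×3 + 3.61×23 + 18.39×19 + 73.46×47 = 3458.85 + 83.03 + 349.41 + 3452.62 = 7343.91
link = 7378.91/7343.91 = 1.004766
Chained index = 100 × 1.228686 × 1.004766 = 123.4542

123.45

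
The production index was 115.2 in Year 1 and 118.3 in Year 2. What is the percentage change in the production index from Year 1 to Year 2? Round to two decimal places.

Change = (118.3 − 115.2) / 115.2 × 100
       = 3.1 / 115.2 × 100 = 2.6910%

2.69%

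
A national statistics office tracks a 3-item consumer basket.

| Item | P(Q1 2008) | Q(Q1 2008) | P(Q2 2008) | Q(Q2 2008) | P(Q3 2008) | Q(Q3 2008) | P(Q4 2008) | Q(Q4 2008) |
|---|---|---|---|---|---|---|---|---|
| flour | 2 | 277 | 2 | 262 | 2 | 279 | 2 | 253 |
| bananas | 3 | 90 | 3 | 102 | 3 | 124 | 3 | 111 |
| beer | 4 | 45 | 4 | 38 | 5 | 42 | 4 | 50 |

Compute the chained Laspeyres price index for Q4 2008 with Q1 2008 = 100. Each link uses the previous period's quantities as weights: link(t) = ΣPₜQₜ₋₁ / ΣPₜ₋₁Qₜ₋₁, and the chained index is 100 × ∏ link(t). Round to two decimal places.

Link Q1 2008→Q2 2008:
ΣP(Q2 2008)Q(Q1 2008) = 2×277 + 3×90 + 4×45 = 554 + 270 + 180 = 1004
ΣP(Q1 2008)Q(Q1 2008) = 2×277 + 3×90 + 4×45 = 554 + 270 + 180 = 1004
link = 1004/1004 = 1.000000
Link Q2 2008→Q3 2008:
ΣP(Q3 2008)Q(Q2 2008) = 2×262 + 3×102 + 5×38 = 524 + 306 + 190 = 1020
ΣP(Q2 2008)Q(Q2 2008) = 2×262 + 3×102 + 4×38 = 524 + 306 + 152 = 982
link = 1020/982 = 1.038697
Link Q3 2008→Q4 2008:
ΣP(Q4 2008)Q(Q3 2008) = 2×279 + 3×124 + 4×42 = 558 + 372 + 168 = 1098
ΣP(Q3 2008)Q(Q3 2008) = 2×279 + 3×124 + 5×42 = 558 + 372 + 210 = 1140
link = 1098/1140 = 0.963158
Chained index = 100 × 1.000000 × 1.038697 × 0.963158 = 100.0429

100.04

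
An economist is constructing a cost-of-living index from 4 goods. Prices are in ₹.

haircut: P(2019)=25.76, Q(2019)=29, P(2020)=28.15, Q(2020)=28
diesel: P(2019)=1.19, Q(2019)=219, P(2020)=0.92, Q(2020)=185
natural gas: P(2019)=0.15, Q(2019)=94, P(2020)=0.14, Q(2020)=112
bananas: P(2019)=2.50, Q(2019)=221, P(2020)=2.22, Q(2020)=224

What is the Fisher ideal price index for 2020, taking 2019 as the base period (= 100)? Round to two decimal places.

96.78

Laspeyres component (base-period weights):
ΣP(2020)Q(2019) = 28.15×29 + 0.92×219 + 0.14×94 + 2.22×221 = 816.35 + 201.48 + 13.16 + 490.62 = 1521.61
ΣP(2019)Q(2019) = 25.76×29 + 1.19×219 + 0.15×94 + 2.50×221 = 747.04 + 260.61 + 14.1 + 552.5 = 1574.25
L = 1521.61 / 1574.25 × 100 = 96.6562
Paasche component (current-period weights):
ΣP(2020)Q(2020) = 28.15×28 + 0.92×185 + 0.14×112 + 2.22×224 = 788.2 + 170.2 + 15.68 + 497.28 = 1471.36
ΣP(2019)Q(2020) = 25.76×28 + 1.19×185 + 0.15×112 + 2.50×224 = 721.28 + 220.15 + 16.8 + 560 = 1518.23
P = 1471.36 / 1518.23 × 100 = 96.9129
Fisher = √(L × P) = √(96.6562 × 96.9129) = 96.7844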